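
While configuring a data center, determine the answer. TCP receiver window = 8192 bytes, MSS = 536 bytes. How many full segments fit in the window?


Given: RWND = 8192 bytes, MSS = 536 bytes
Full segments = floor(RWND / MSS)
Full segments = floor(8192 / 536)
Full segments = floor(15.2836) = 15

15


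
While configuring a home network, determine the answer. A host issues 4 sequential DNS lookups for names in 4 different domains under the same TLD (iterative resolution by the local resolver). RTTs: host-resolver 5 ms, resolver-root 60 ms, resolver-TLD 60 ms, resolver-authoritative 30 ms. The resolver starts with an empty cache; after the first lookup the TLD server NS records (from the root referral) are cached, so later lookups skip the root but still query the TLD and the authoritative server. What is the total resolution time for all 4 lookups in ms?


Lookup 1 (cold cache): local + root + TLD + auth = 5 + 60 + 60 + 30 = 155 ms
Lookups 2..4 (TLD NS cached -> skip root; new domain -> still ask TLD and auth): local + TLD + auth = 5 + 60 + 30 = 95 ms each
Remaining 3 lookups: 3 * 95 = 285 ms
Total = 155 + 285 = 440 ms

440


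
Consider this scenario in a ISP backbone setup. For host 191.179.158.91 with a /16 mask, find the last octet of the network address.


Given: IP = 191.179.158.91, prefix = /16
Subnet mask = 255.255.0.0
Last octet of IP: 91
Last octet of mask: 0
Network last octet = 91 AND 0 = 0

0


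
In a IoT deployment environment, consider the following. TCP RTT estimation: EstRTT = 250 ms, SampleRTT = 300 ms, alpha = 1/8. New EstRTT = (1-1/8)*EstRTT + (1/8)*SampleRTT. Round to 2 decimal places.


Given: EstRTT = 250 ms, SampleRTT = 300 ms, alpha = 1/8
New EstRTT = (1 - alpha) * EstRTT + alpha * SampleRTT
(7/8) * 250 = 218.75
(1/8) * 300 = 37.5
New EstRTT = 218.75 + 37.5 = 256.25 ms -> 256.25 ms (2 dp)

256.25


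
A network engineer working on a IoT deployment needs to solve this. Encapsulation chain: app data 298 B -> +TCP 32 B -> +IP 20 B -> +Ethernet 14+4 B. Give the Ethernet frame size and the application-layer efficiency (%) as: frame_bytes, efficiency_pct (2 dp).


TCP segment = 298 + 32 = 330 B
IP packet = 330 + 20 = 350 B
Ethernet frame = 350 + 14 + 4 = 368 B
Efficiency = app / frame = 298 / 368 = 0.809783 = 80.9783% -> 80.98% (2 dp)

368, 80.98


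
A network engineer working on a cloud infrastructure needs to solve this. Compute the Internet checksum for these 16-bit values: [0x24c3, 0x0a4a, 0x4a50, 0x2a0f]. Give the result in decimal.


Given words: [0x24c3, 0x0a4a, 0x4a50, 0x2a0f]
Step 1: Sum all words
Raw sum = 9411 + 2634 + 19024 + 10767 = 41836
One's complement = ~41836 & 0xFFFF = 23699

23699


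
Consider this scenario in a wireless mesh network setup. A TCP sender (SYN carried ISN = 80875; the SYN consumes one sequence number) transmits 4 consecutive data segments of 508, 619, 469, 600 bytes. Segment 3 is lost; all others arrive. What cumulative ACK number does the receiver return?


SYN uses sequence number 80875; first data byte = ISN + 1 = 80876.
Segment 1: SEQ = 80876, len = 508 B, covers [80876, 81383]
Segment 2: SEQ = 81384, len = 619 B, covers [81384, 82002]
Segment 3: SEQ = 82003, len = 469 B, covers [82003, 82471] [LOST]
Segment 4: SEQ = 82472, len = 600 B, covers [82472, 83071]
In-order data received: bytes [80876, 82002] (segments 1..2).
Segment 3 missing -> gap begins at byte 82003; later segments buffered out of order.
Cumulative ACK = next expected in-order byte = 80876 + 508 + 619 = 82003

82003


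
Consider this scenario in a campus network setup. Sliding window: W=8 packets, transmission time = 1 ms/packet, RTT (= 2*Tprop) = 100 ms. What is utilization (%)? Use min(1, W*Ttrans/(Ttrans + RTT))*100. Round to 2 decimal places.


Given: W = 8, Ttrans = 1 ms, RTT = 100 ms (= 2 * Tprop, Tprop = 50 ms)
Cycle time = Ttrans + RTT = 1 + 100 = 101 ms (first packet sent until its ACK returns)
W * Ttrans = 8 * 1 = 8 ms of sending per cycle
W * Ttrans / (Ttrans + RTT) = 8 / 101 = 0.079208
U = min(1, 0.079208) = 0.079208
U% = 7.92%

7.92


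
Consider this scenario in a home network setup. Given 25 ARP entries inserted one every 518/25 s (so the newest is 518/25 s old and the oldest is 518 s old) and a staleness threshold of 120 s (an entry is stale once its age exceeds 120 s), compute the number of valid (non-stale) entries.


Ages are k * 518/25 s for k = 1..25 (spacing = 20.7200 s).
Entry k is valid iff k * 518/25 <= 120 iff k <= 25 * 120 / 518 = 5.7915
n_valid = floor(5.7915) = 5
(n_stale = 25 - 5 = 20)

5


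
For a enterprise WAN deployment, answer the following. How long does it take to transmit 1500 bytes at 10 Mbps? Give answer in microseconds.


Given: packet = 1500 bytes, bandwidth = 10 Mbps
Packet in bits = 1500 * 8 = 12000 bits
Bandwidth = 10 * 10^6 = 10000000 bps
Time = 12000 / 10000000 seconds
Time in us = 12000 * 10^6 / 10000000 = 1200

1200


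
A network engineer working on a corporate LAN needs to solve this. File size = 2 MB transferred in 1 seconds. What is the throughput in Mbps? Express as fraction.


Given: file = 2 MB, time = 1 s
File in Mb = 2 * 8 = 16 Mb
Throughput = 16 / 1 Mbps
Throughput = 16 Mbps

16


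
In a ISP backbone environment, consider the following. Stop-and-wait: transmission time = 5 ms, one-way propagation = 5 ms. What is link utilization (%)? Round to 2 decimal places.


Given: Ttrans = 5 ms, Tprop = 5 ms
RTT = 2 * Tprop = 2 * 5 = 10 ms
U = Ttrans / (Ttrans + RTT)
U = 5 / (5 + 10)
U = 5 / 15 = 0.333333
U% = 33.33%

33.33


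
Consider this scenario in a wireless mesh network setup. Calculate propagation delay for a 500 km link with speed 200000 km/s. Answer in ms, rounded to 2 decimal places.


Given: distance = 500 km, speed = 200000 km/s
Delay = distance / speed = 500 / 200000 seconds
Delay in ms = 500 * 1000 / 200000
Delay = 2.5000 ms
Rounded to 2 dp = 2.50 ms

2.50


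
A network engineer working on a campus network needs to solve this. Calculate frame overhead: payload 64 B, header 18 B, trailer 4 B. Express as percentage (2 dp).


Given: payload = 64 B, header = 18 B, trailer = 4 B
Overhead bytes = header + trailer = 18 + 4 = 22
Total frame = payload + overhead = 64 + 22 = 86
Overhead % = 22 / 86 * 100 = 25.5814% -> 25.58% (2 dp)

25.58


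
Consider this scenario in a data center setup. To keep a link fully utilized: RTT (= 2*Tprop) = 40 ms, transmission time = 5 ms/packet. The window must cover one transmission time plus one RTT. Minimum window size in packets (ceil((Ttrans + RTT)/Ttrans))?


Given: Ttrans = 5 ms, RTT = 40 ms (= 2 * Tprop, Tprop = 20 ms)
Time until first ACK returns = Ttrans + RTT = 5 + 40 = 45 ms
Need W * Ttrans >= Ttrans + RTT  ->  W >= (Ttrans + RTT) / Ttrans
(Ttrans + RTT) / Ttrans = 45 / 5 = 9
W_min = ceil(9) = 9

9


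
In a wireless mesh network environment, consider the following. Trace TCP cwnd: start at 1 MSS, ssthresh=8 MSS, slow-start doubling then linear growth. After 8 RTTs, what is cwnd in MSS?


RTT 0: cwnd = 1 MSS (initial)
RTT 1: cwnd = 2 MSS (slow start, doubled)
RTT 2: cwnd = 4 MSS (slow start, doubled)
RTT 3: cwnd = 8 MSS (slow start, doubled)
RTT 4: cwnd = 9 MSS (congestion avoidance, +1)
RTT 5: cwnd = 10 MSS (congestion avoidance, +1)
RTT 6: cwnd = 11 MSS (congestion avoidance, +1)
RTT 7: cwnd = 12 MSS (congestion avoidance, +1)
RTT 8: cwnd = 13 MSS (congestion avoidance, +1)

13


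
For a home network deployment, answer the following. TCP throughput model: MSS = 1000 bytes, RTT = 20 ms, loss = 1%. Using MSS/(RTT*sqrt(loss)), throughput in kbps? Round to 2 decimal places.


Given: MSS = 1000 bytes, RTT = 20 ms, loss = 1%
RTT in seconds = 20 / 1000 = 0.02
Loss rate = 1% = 0.01
sqrt(loss) = sqrt(0.01) = 0.1
Throughput (bytes/s) = 1000 / (0.02 * 0.1) = 500000.0000
Throughput (kbps) = 500000.0000 * 8 / 1000 = 4000.000000 -> 4000.00 kbps (2 dp)

4000.00


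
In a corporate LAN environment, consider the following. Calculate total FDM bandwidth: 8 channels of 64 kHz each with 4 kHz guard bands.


Given: 8 channels, 64 kHz each, guard = 4 kHz
Channel bandwidth = 8 * 64 = 512 kHz
Guard bands = 7 gaps * 4 kHz = 28 kHz
Total = 512 + 28 = 540 kHz

540


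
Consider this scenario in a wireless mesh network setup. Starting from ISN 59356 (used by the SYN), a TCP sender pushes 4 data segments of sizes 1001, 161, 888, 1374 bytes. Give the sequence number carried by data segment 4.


The SYN occupies sequence number ISN = 59356, so the first data byte is ISN + 1 = 59357.
SEQ of data segment i = (ISN + 1) + sum of payload sizes of segments 1..i-1.
Segment 1: SEQ = 59357, payload = 1001 bytes
Segment 2: SEQ = 60358, payload = 161 bytes
Segment 3: SEQ = 60519, payload = 888 bytes
Segment 4: SEQ = 61407, payload = 1374 bytes
SEQ of segment 4 = 59357 + 1001 + 161 + 888 = 61407

61407


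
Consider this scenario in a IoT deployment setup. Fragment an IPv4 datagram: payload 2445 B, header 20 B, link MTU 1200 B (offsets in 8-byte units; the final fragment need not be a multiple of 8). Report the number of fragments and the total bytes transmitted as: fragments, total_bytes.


Max data per non-final fragment = floor((MTU - header)/8)*8 = floor((1200 - 20)/8)*8 = floor(1180/8)*8 = 1176 B
Final fragment needs no 8-byte alignment: it can carry up to MTU - header = 1180 B
Non-final fragments needed = ceil((payload - 1180) / 1176) = ceil(1265/1176) = ceil(1.0757) = 2
Number of fragments = 2 + 1 = 3
Fragment sizes (data): 2 * 1176 B + 93 B (last, 93 <= 1180 OK)
Total bytes sent = payload + n_frags * header = 2445 + 3*20 = 2445 + 60 = 2505 B

3, 2505


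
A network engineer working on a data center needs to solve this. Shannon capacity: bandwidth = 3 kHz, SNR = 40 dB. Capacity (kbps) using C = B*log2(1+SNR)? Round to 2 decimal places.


Given: B = 3 kHz, SNR = 40 dB
SNR linear = 10^(40/10) = 10000
1 + SNR = 10001
log2(10001) = 13.2878566418
C = 3 * 1000 * 13.2878566418 = 39863.5699 bps
C = 39.863570 kbps -> 39.86 kbps (2 dp)

39.86


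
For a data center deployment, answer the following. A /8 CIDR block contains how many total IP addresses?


Given: CIDR prefix /8
Host bits = 32 - 8 = 24
Total addresses = 2^24 = 16777216

16777216


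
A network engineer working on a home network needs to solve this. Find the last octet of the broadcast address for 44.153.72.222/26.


Given: IP = 44.153.72.222, prefix = /26
Host bits = 32 - 26 = 6
Network last octet = 222 AND mask = 192
Host part size = 2^6 - 1 = 63
Broadcast last octet = 192 OR 63 = 255

255


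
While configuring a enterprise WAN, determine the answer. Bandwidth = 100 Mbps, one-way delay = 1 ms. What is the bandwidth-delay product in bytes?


Given: bandwidth = 100 Mbps, delay = 1 ms
BDP in bits = 100 * 10^6 * 1 / 1000
BDP in bits = 100000
BDP in bytes = 100000 / 8 = 12500

12500


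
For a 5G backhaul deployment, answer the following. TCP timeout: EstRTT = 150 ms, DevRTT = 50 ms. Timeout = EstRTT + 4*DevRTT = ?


Given: EstRTT = 150 ms, DevRTT = 50 ms
Timeout = EstRTT + 4 * DevRTT
4 * DevRTT = 4 * 50 = 200
Timeout = 150 + 200 = 350 ms

350


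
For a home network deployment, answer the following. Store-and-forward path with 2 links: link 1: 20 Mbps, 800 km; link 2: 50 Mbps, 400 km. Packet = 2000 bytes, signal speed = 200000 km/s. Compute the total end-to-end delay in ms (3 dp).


Packet = 2000 bytes = 16000 bits. Store-and-forward: sum (t_trans + t_prop) per link.
Link 1: t_trans = 16000/(20*10^6) s = 0.8000 ms; t_prop = 800/200000 s = 4.0000 ms; subtotal = 4.8000 ms
Link 2: t_trans = 16000/(50*10^6) s = 0.3200 ms; t_prop = 400/200000 s = 2.0000 ms; subtotal = 2.3200 ms
End-to-end = 4.8000 + 2.3200 = 7.1200 ms -> 7.120 ms (3 dp)

7.120


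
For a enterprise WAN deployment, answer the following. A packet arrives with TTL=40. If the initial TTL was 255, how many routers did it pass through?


Given: initial TTL = 255, received TTL = 40
Hops = initial TTL - received TTL
Hops = 255 - 40 = 215

215


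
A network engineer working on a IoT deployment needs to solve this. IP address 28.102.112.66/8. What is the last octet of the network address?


Given: IP = 28.102.112.66, prefix = /8
Subnet mask = 255.0.0.0
Last octet of IP: 66
Last octet of mask: 0
Network last octet = 66 AND 0 = 0

0


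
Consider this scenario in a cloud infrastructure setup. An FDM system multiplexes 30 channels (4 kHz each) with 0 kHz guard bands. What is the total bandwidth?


Given: 30 channels, 4 kHz each, guard = 0 kHz
Channel bandwidth = 30 * 4 = 120 kHz
Guard bands = 29 gaps * 0 kHz = 0 kHz
Total = 120 + 0 = 120 kHz

120


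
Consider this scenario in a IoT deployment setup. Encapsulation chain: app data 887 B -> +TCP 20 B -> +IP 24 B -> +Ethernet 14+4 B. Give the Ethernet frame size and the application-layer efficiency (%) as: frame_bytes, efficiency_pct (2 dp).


TCP segment = 887 + 20 = 907 B
IP packet = 907 + 24 = 931 B
Ethernet frame = 931 + 14 + 4 = 949 B
Efficiency = app / frame = 887 / 949 = 0.934668 = 93.4668% -> 93.47% (2 dp)

949, 93.47


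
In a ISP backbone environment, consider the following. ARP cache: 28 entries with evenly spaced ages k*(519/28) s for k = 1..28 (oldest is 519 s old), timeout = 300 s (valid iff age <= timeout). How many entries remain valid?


Ages are k * 519/28 s for k = 1..28 (spacing = 18.5357 s).
Entry k is valid iff k * 519/28 <= 300 iff k <= 28 * 300 / 519 = 16.1850
n_valid = floor(16.1850) = 16
(n_stale = 28 - 16 = 12)

16


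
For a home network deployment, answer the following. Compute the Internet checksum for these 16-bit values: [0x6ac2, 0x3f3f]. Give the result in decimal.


Given words: [0x6ac2, 0x3f3f]
Step 1: Sum all words
Raw sum = 27330 + 16191 = 43521
One's complement = ~43521 & 0xFFFF = 22014

22014


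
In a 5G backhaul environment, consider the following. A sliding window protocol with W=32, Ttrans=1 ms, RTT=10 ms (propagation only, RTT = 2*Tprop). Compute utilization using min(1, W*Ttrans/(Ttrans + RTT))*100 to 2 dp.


Given: W = 32, Ttrans = 1 ms, RTT = 10 ms (= 2 * Tprop, Tprop = 5 ms)
Cycle time = Ttrans + RTT = 1 + 10 = 11 ms (first packet sent until its ACK returns)
W * Ttrans = 32 * 1 = 32 ms of sending per cycle
W * Ttrans / (Ttrans + RTT) = 32 / 11 = 2.909091
U = min(1, 2.909091) = 1.000000
U% = 100.00%

100.00


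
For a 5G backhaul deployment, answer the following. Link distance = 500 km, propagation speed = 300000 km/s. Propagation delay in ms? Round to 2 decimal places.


Given: distance = 500 km, speed = 300000 km/s
Delay = distance / speed = 500 / 300000 seconds
Delay in ms = 500 * 1000 / 300000
Delay = 1.6667 ms
Rounded to 2 dp = 1.67 ms

1.67


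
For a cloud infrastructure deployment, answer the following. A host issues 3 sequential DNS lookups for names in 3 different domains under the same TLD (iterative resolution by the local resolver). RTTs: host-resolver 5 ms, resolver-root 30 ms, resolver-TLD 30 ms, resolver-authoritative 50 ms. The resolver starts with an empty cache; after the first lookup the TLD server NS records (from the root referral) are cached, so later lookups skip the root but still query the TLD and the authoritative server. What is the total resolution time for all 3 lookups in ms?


Lookup 1 (cold cache): local + root + TLD + auth = 5 + 30 + 30 + 50 = 115 ms
Lookups 2..3 (TLD NS cached -> skip root; new domain -> still ask TLD and auth): local + TLD + auth = 5 + 30 + 50 = 85 ms each
Remaining 2 lookups: 2 * 85 = 170 ms
Total = 115 + 170 = 285 ms

285


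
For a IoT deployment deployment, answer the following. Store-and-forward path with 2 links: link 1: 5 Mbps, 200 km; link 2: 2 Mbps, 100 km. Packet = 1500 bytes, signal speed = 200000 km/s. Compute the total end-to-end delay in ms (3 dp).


Packet = 1500 bytes = 12000 bits. Store-and-forward: sum (t_trans + t_prop) per link.
Link 1: t_trans = 12000/(5*10^6) s = 2.4000 ms; t_prop = 200/200000 s = 1.0000 ms; subtotal = 3.4000 ms
Link 2: t_trans = 12000/(2*10^6) s = 6.0000 ms; t_prop = 100/200000 s = 0.5000 ms; subtotal = 6.5000 ms
End-to-end = 3.4000 + 6.5000 = 9.9000 ms -> 9.900 ms (3 dp)

9.900


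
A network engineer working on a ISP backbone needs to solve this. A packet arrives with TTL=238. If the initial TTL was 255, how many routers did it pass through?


Given: initial TTL = 255, received TTL = 238
Hops = initial TTL - received TTL
Hops = 255 - 238 = 17

17


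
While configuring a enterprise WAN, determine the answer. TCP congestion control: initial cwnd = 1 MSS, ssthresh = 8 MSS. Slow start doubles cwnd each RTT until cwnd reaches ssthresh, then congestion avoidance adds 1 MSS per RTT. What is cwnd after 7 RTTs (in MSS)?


RTT 0: cwnd = 1 MSS (initial)
RTT 1: cwnd = 2 MSS (slow start, doubled)
RTT 2: cwnd = 4 MSS (slow start, doubled)
RTT 3: cwnd = 8 MSS (slow start, doubled)
RTT 4: cwnd = 9 MSS (congestion avoidance, +1)
RTT 5: cwnd = 10 MSS (congestion avoidance, +1)
RTT 6: cwnd = 11 MSS (congestion avoidance, +1)
RTT 7: cwnd = 12 MSS (congestion avoidance, +1)

12


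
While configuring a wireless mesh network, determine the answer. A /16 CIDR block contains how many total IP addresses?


Given: CIDR prefix /16
Host bits = 32 - 16 = 16
Total addresses = 2^16 = 65536

65536


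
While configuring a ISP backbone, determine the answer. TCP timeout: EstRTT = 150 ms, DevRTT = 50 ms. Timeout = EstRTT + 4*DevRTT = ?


Given: EstRTT = 150 ms, DevRTT = 50 ms
Timeout = EstRTT + 4 * DevRTT
4 * DevRTT = 4 * 50 = 200
Timeout = 150 + 200 = 350 ms

350


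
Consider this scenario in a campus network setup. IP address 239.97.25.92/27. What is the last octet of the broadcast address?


Given: IP = 239.97.25.92, prefix = /27
Host bits = 32 - 27 = 5
Network last octet = 92 AND mask = 64
Host part size = 2^5 - 1 = 31
Broadcast last octet = 64 OR 31 = 95

95


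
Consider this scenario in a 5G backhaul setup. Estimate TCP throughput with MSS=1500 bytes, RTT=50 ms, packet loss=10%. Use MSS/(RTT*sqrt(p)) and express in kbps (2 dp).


Given: MSS = 1500 bytes, RTT = 50 ms, loss = 10%
RTT in seconds = 50 / 1000 = 0.05
Loss rate = 10% = 0.1
sqrt(loss) = sqrt(0.1) = 0.316227766017
Throughput (bytes/s) = 1500 / (0.05 * 0.316227766017) = 94868.3298
Throughput (kbps) = 94868.3298 * 8 / 1000 = 758.946638 -> 758.95 kbps (2 dp)

758.95


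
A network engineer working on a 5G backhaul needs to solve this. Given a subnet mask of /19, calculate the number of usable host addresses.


Given: subnet mask /19
Host bits = 32 - 19 = 13
Total addresses = 2^13 = 8192
Usable hosts = 8192 - 2 (network + broadcast) = 8190

8190


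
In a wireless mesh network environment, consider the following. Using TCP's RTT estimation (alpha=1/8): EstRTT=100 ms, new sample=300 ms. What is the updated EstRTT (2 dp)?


Given: EstRTT = 100 ms, SampleRTT = 300 ms, alpha = 1/8
New EstRTT = (1 - alpha) * EstRTT + alpha * SampleRTT
(7/8) * 100 = 87.5
(1/8) * 300 = 37.5
New EstRTT = 87.5 + 37.5 = 125 ms -> 125.00 ms (2 dp)

125.00


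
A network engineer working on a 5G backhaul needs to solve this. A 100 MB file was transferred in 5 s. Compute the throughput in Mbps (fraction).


Given: file = 100 MB, time = 5 s
File in Mb = 100 * 8 = 800 Mb
Throughput = 800 / 5 Mbps
Throughput = 160 Mbps

160


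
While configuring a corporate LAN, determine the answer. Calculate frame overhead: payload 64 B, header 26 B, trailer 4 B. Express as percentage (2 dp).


Given: payload = 64 B, header = 26 B, trailer = 4 B
Overhead bytes = header + trailer = 26 + 4 = 30
Total frame = payload + overhead = 64 + 30 = 94
Overhead % = 30 / 94 * 100 = 31.9149% -> 31.91% (2 dp)

31.91


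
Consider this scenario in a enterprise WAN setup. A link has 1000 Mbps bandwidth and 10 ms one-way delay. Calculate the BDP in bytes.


Given: bandwidth = 1000 Mbps, delay = 10 ms
BDP in bits = 1000 * 10^6 * 10 / 1000
BDP in bits = 10000000
BDP in bytes = 10000000 / 8 = 1250000

1250000


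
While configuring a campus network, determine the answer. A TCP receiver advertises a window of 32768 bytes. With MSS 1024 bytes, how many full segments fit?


Given: RWND = 32768 bytes, MSS = 1024 bytes
Full segments = floor(RWND / MSS)
Full segments = floor(32768 / 1024)
Full segments = floor(32.0) = 32

32


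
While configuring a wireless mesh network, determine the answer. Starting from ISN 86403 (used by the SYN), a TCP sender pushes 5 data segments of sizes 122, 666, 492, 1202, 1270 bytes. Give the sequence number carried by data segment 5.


The SYN occupies sequence number ISN = 86403, so the first data byte is ISN + 1 = 86404.
SEQ of data segment i = (ISN + 1) + sum of payload sizes of segments 1..i-1.
Segment 1: SEQ = 86404, payload = 122 bytes
Segment 2: SEQ = 86526, payload = 666 bytes
Segment 3: SEQ = 87192, payload = 492 bytes
Segment 4: SEQ = 87684, payload = 1202 bytes
Segment 5: SEQ = 88886, payload = 1270 bytes
SEQ of segment 5 = 86404 + 122 + 666 + 492 + 1202 = 88886

88886


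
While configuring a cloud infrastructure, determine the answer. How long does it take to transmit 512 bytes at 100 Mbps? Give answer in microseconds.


Given: packet = 512 bytes, bandwidth = 100 Mbps
Packet in bits = 512 * 8 = 4096 bits
Bandwidth = 100 * 10^6 = 100000000 bps
Time = 4096 / 100000000 seconds
Time in us = 4096 * 10^6 / 100000000 = 40.96

40.96


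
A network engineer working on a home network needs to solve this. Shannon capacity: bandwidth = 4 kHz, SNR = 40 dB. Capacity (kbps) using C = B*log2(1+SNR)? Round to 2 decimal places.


Given: B = 4 kHz, SNR = 40 dB
SNR linear = 10^(40/10) = 10000
1 + SNR = 10001
log2(10001) = 13.2878566418
C = 4 * 1000 * 13.2878566418 = 53151.4266 bps
C = 53.151427 kbps -> 53.15 kbps (2 dp)

53.15


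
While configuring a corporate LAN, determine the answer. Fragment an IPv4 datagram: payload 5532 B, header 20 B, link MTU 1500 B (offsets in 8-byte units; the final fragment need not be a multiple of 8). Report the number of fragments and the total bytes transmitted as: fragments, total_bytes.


Max data per non-final fragment = floor((MTU - header)/8)*8 = floor((1500 - 20)/8)*8 = floor(1480/8)*8 = 1480 B
Final fragment needs no 8-byte alignment: it can carry up to MTU - header = 1480 B
Non-final fragments needed = ceil((payload - 1480) / 1480) = ceil(4052/1480) = ceil(2.7378) = 3
Number of fragments = 3 + 1 = 4
Fragment sizes (data): 3 * 1480 B + 1092 B (last, 1092 <= 1480 OK)
Total bytes sent = payload + n_frags * header = 5532 + 4*20 = 5532 + 80 = 5612 B

4, 5612


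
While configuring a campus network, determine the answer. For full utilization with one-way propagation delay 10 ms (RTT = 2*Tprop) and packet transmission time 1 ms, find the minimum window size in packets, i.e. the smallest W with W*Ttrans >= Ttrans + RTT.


Given: Ttrans = 1 ms, RTT = 20 ms (= 2 * Tprop, Tprop = 10 ms)
Time until first ACK returns = Ttrans + RTT = 1 + 20 = 21 ms
Need W * Ttrans >= Ttrans + RTT  ->  W >= (Ttrans + RTT) / Ttrans
(Ttrans + RTT) / Ttrans = 21 / 1 = 21
W_min = ceil(21) = 21

21


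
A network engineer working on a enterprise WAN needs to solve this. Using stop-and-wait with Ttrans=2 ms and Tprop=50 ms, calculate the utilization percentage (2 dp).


Given: Ttrans = 2 ms, Tprop = 50 ms
RTT = 2 * Tprop = 2 * 50 = 100 ms
U = Ttrans / (Ttrans + RTT)
U = 2 / (2 + 100)
U = 2 / 102 = 0.019608
U% = 1.96%

1.96


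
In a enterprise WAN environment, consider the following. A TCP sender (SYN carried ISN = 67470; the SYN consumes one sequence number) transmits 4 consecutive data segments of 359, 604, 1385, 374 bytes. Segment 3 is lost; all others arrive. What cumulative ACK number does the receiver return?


SYN uses sequence number 67470; first data byte = ISN + 1 = 67471.
Segment 1: SEQ = 67471, len = 359 B, covers [67471, 67829]
Segment 2: SEQ = 67830, len = 604 B, covers [67830, 68433]
Segment 3: SEQ = 68434, len = 1385 B, covers [68434, 69818] [LOST]
Segment 4: SEQ = 69819, len = 374 B, covers [69819, 70192]
In-order data received: bytes [67471, 68433] (segments 1..2).
Segment 3 missing -> gap begins at byte 68434; later segments buffered out of order.
Cumulative ACK = next expected in-order byte = 67471 + 359 + 604 = 68434

68434


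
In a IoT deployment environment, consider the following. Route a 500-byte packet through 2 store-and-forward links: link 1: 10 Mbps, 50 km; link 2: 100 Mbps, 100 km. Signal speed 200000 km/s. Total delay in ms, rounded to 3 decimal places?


Packet = 500 bytes = 4000 bits. Store-and-forward: sum (t_trans + t_prop) per link.
Link 1: t_trans = 4000/(10*10^6) s = 0.4000 ms; t_prop = 50/200000 s = 0.2500 ms; subtotal = 0.6500 ms
Link 2: t_trans = 4000/(100*10^6) s = 0.0400 ms; t_prop = 100/200000 s = 0.5000 ms; subtotal = 0.5400 ms
End-to-end = 0.6500 + 0.5400 = 1.1900 ms -> 1.190 ms (3 dp)

1.190


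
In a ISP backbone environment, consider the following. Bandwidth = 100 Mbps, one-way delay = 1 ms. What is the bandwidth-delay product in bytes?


Given: bandwidth = 100 Mbps, delay = 1 ms
BDP in bits = 100 * 10^6 * 1 / 1000
BDP in bits = 100000
BDP in bytes = 100000 / 8 = 12500

12500


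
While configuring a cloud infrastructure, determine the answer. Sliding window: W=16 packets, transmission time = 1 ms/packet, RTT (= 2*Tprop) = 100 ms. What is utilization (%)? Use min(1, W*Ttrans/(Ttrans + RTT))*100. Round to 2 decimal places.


Given: W = 16, Ttrans = 1 ms, RTT = 100 ms (= 2 * Tprop, Tprop = 50 ms)
Cycle time = Ttrans + RTT = 1 + 100 = 101 ms (first packet sent until its ACK returns)
W * Ttrans = 16 * 1 = 16 ms of sending per cycle
W * Ttrans / (Ttrans + RTT) = 16 / 101 = 0.158416
U = min(1, 0.158416) = 0.158416
U% = 15.84%

15.84


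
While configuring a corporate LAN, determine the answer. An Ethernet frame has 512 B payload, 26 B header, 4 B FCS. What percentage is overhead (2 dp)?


Given: payload = 512 B, header = 26 B, trailer = 4 B
Overhead bytes = header + trailer = 26 + 4 = 30
Total frame = payload + overhead = 512 + 30 = 542
Overhead % = 30 / 542 * 100 = 5.5351% -> 5.54% (2 dp)

5.54


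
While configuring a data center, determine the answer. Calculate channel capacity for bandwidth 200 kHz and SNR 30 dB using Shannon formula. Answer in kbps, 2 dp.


Given: B = 200 kHz, SNR = 30 dB
SNR linear = 10^(30/10) = 1000
1 + SNR = 1001
log2(1001) = 9.9672262588
C = 200 * 1000 * 9.9672262588 = 1993445.2518 bps
C = 1993.445252 kbps -> 1993.45 kbps (2 dp)

1993.45


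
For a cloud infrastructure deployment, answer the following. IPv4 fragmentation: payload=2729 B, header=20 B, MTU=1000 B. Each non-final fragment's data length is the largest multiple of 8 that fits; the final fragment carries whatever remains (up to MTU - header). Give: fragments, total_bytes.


Max data per non-final fragment = floor((MTU - header)/8)*8 = floor((1000 - 20)/8)*8 = floor(980/8)*8 = 976 B
Final fragment needs no 8-byte alignment: it can carry up to MTU - header = 980 B
Non-final fragments needed = ceil((payload - 980) / 976) = ceil(1749/976) = ceil(1.7920) = 2
Number of fragments = 2 + 1 = 3
Fragment sizes (data): 2 * 976 B + 777 B (last, 777 <= 980 OK)
Total bytes sent = payload + n_frags * header = 2729 + 3*20 = 2729 + 60 = 2789 B

3, 2789


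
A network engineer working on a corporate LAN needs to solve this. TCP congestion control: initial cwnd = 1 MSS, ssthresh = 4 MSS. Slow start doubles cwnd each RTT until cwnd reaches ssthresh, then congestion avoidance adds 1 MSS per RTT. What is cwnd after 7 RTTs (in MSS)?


RTT 0: cwnd = 1 MSS (initial)
RTT 1: cwnd = 2 MSS (slow start, doubled)
RTT 2: cwnd = 4 MSS (slow start, doubled)
RTT 3: cwnd = 5 MSS (congestion avoidance, +1)
RTT 4: cwnd = 6 MSS (congestion avoidance, +1)
RTT 5: cwnd = 7 MSS (congestion avoidance, +1)
RTT 6: cwnd = 8 MSS (congestion avoidance, +1)
RTT 7: cwnd = 9 MSS (congestion avoidance, +1)

9


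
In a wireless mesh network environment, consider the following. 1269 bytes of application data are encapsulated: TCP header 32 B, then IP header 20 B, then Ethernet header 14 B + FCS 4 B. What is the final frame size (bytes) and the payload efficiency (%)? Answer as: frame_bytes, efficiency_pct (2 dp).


TCP segment = 1269 + 32 = 1301 B
IP packet = 1301 + 20 = 1321 B
Ethernet frame = 1321 + 14 + 4 = 1339 B
Efficiency = app / frame = 1269 / 1339 = 0.947722 = 94.7722% -> 94.77% (2 dp)

1339, 94.77


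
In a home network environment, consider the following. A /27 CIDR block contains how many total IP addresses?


Given: CIDR prefix /27
Host bits = 32 - 27 = 5
Total addresses = 2^5 = 32

32


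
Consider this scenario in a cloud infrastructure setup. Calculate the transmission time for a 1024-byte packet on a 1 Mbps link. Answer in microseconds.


Given: packet = 1024 bytes, bandwidth = 1 Mbps
Packet in bits = 1024 * 8 = 8192 bits
Bandwidth = 1 * 10^6 = 1000000 bps
Time = 8192 / 1000000 seconds
Time in us = 8192 * 10^6 / 1000000 = 8192

8192


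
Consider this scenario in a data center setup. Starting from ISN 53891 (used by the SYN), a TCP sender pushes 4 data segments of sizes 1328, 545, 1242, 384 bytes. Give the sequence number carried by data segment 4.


The SYN occupies sequence number ISN = 53891, so the first data byte is ISN + 1 = 53892.
SEQ of data segment i = (ISN + 1) + sum of payload sizes of segments 1..i-1.
Segment 1: SEQ = 53892, payload = 1328 bytes
Segment 2: SEQ = 55220, payload = 545 bytes
Segment 3: SEQ = 55765, payload = 1242 bytes
Segment 4: SEQ = 57007, payload = 384 bytes
SEQ of segment 4 = 53892 + 1328 + 545 + 1242 = 57007

57007


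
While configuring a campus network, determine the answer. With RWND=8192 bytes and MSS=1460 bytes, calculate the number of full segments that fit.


Given: RWND = 8192 bytes, MSS = 1460 bytes
Full segments = floor(RWND / MSS)
Full segments = floor(8192 / 1460)
Full segments = floor(5.611) = 5

5


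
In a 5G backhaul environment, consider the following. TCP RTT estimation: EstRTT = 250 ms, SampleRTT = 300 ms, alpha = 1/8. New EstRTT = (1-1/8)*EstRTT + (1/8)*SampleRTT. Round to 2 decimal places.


Given: EstRTT = 250 ms, SampleRTT = 300 ms, alpha = 1/8
New EstRTT = (1 - alpha) * EstRTT + alpha * SampleRTT
(7/8) * 250 = 218.75
(1/8) * 300 = 37.5
New EstRTT = 218.75 + 37.5 = 256.25 ms -> 256.25 ms (2 dp)

256.25


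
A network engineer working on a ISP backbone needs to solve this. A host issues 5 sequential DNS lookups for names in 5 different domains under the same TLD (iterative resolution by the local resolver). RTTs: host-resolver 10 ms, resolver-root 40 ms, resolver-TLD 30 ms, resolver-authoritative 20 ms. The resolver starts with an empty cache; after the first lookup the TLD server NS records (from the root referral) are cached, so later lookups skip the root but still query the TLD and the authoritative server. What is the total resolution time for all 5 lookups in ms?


Lookup 1 (cold cache): local + root + TLD + auth = 10 + 40 + 30 + 20 = 100 ms
Lookups 2..5 (TLD NS cached -> skip root; new domain -> still ask TLD and auth): local + TLD + auth = 10 + 30 + 20 = 60 ms each
Remaining 4 lookups: 4 * 60 = 240 ms
Total = 100 + 240 = 340 ms

340


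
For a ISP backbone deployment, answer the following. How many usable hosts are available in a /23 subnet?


Given: subnet mask /23
Host bits = 32 - 23 = 9
Total addresses = 2^9 = 512
Usable hosts = 512 - 2 (network + broadcast) = 510

510


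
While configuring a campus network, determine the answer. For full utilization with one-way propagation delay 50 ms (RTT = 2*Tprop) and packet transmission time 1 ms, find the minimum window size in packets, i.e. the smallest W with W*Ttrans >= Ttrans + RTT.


Given: Ttrans = 1 ms, RTT = 100 ms (= 2 * Tprop, Tprop = 50 ms)
Time until first ACK returns = Ttrans + RTT = 1 + 100 = 101 ms
Need W * Ttrans >= Ttrans + RTT  ->  W >= (Ttrans + RTT) / Ttrans
(Ttrans + RTT) / Ttrans = 101 / 1 = 101
W_min = ceil(101) = 101

101


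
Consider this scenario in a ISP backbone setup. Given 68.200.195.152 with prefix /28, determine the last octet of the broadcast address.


Given: IP = 68.200.195.152, prefix = /28
Host bits = 32 - 28 = 4
Network last octet = 152 AND mask = 144
Host part size = 2^4 - 1 = 15
Broadcast last octet = 144 OR 15 = 159

159


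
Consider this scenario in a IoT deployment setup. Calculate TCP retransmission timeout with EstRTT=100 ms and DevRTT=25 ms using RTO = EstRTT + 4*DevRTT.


Given: EstRTT = 100 ms, DevRTT = 25 ms
Timeout = EstRTT + 4 * DevRTT
4 * DevRTT = 4 * 25 = 100
Timeout = 100 + 100 = 200 ms

200


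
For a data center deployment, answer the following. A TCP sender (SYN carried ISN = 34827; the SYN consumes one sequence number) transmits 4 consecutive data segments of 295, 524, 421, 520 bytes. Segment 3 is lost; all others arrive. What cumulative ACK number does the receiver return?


SYN uses sequence number 34827; first data byte = ISN + 1 = 34828.
Segment 1: SEQ = 34828, len = 295 B, covers [34828, 35122]
Segment 2: SEQ = 35123, len = 524 B, covers [35123, 35646]
Segment 3: SEQ = 35647, len = 421 B, covers [35647, 36067] [LOST]
Segment 4: SEQ = 36068, len = 520 B, covers [36068, 36587]
In-order data received: bytes [34828, 35646] (segments 1..2).
Segment 3 missing -> gap begins at byte 35647; later segments buffered out of order.
Cumulative ACK = next expected in-order byte = 34828 + 295 + 524 = 35647

35647


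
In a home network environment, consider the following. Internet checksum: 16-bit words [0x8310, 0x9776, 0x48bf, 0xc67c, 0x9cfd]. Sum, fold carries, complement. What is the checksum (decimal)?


Given words: [0x8310, 0x9776, 0x48bf, 0xc67c, 0x9cfd]
Step 1: Sum all words
Raw sum = 33552 + 38774 + 18623 + 50812 + 40189 = 181950
Step 2: Fold carry: (50878 + 2) = 50880
One's complement = ~50880 & 0xFFFF = 14655

14655


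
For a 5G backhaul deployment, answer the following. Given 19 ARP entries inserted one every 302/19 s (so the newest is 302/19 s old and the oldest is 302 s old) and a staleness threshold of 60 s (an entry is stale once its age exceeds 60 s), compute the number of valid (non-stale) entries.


Ages are k * 302/19 s for k = 1..19 (spacing = 15.8947 s).
Entry k is valid iff k * 302/19 <= 60 iff k <= 19 * 60 / 302 = 3.7748
n_valid = floor(3.7748) = 3
(n_stale = 19 - 3 = 16)

3


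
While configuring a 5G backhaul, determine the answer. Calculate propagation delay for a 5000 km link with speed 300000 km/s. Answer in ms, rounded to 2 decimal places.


Given: distance = 5000 km, speed = 300000 km/s
Delay = distance / speed = 5000 / 300000 seconds
Delay in ms = 5000 * 1000 / 300000
Delay = 16.6667 ms
Rounded to 2 dp = 16.67 ms

16.67


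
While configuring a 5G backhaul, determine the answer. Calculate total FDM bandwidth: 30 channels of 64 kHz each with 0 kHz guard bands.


Given: 30 channels, 64 kHz each, guard = 0 kHz
Channel bandwidth = 30 * 64 = 1920 kHz
Guard bands = 29 gaps * 0 kHz = 0 kHz
Total = 1920 + 0 = 1920 kHz

1920


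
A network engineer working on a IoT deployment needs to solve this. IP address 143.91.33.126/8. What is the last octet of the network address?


Given: IP = 143.91.33.126, prefix = /8
Subnet mask = 255.0.0.0
Last octet of IP: 126
Last octet of mask: 0
Network last octet = 126 AND 0 = 0

0


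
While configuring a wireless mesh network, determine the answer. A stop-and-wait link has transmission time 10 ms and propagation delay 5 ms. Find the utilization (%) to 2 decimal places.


Given: Ttrans = 10 ms, Tprop = 5 ms
RTT = 2 * Tprop = 2 * 5 = 10 ms
U = Ttrans / (Ttrans + RTT)
U = 10 / (10 + 10)
U = 10 / 20 = 0.5
U% = 50.00%

50.00


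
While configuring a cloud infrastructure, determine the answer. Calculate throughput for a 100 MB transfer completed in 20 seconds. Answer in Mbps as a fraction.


Given: file = 100 MB, time = 20 s
File in Mb = 100 * 8 = 800 Mb
Throughput = 800 / 20 Mbps
Throughput = 40 Mbps

40


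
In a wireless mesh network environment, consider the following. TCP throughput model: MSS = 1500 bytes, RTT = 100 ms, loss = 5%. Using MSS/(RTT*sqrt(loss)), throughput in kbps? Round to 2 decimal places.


Given: MSS = 1500 bytes, RTT = 100 ms, loss = 5%
RTT in seconds = 100 / 1000 = 0.1
Loss rate = 5% = 0.05
sqrt(loss) = sqrt(0.05) = 0.223606797750
Throughput (bytes/s) = 1500 / (0.1 * 0.223606797750) = 67082.0393
Throughput (kbps) = 67082.0393 * 8 / 1000 = 536.656315 -> 536.66 kbps (2 dp)

536.66


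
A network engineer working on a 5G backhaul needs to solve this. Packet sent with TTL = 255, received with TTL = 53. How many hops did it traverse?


Given: initial TTL = 255, received TTL = 53
Hops = initial TTL - received TTL
Hops = 255 - 53 = 202

202


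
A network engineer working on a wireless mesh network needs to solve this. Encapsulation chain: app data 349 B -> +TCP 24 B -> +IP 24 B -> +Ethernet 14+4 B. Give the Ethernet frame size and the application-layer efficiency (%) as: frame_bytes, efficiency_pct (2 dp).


TCP segment = 349 + 24 = 373 B
IP packet = 373 + 24 = 397 B
Ethernet frame = 397 + 14 + 4 = 415 B
Efficiency = app / frame = 349 / 415 = 0.840964 = 84.0964% -> 84.10% (2 dp)

415, 84.10


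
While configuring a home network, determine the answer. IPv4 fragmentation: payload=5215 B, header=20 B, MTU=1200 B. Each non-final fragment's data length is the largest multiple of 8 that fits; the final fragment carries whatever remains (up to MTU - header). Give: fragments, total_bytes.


Max data per non-final fragment = floor((MTU - header)/8)*8 = floor((1200 - 20)/8)*8 = floor(1180/8)*8 = 1176 B
Final fragment needs no 8-byte alignment: it can carry up to MTU - header = 1180 B
Non-final fragments needed = ceil((payload - 1180) / 1176) = ceil(4035/1176) = ceil(3.4311) = 4
Number of fragments = 4 + 1 = 5
Fragment sizes (data): 4 * 1176 B + 511 B (last, 511 <= 1180 OK)
Total bytes sent = payload + n_frags * header = 5215 + 5*20 = 5215 + 100 = 5315 B

5, 5315


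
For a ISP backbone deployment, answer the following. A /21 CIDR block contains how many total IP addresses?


Given: CIDR prefix /21
Host bits = 32 - 21 = 11
Total addresses = 2^11 = 2048

2048


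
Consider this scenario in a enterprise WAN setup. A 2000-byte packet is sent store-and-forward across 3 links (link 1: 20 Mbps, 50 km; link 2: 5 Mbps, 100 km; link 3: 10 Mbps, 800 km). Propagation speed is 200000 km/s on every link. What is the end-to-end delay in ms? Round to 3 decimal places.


Packet = 2000 bytes = 16000 bits. Store-and-forward: sum (t_trans + t_prop) per link.
Link 1: t_trans = 16000/(20*10^6) s = 0.8000 ms; t_prop = 50/200000 s = 0.2500 ms; subtotal = 1.0500 ms
Link 2: t_trans = 16000/(5*10^6) s = 3.2000 ms; t_prop = 100/200000 s = 0.5000 ms; subtotal = 3.7000 ms
Link 3: t_trans = 16000/(10*10^6) s = 1.6000 ms; t_prop = 800/200000 s = 4.0000 ms; subtotal = 5.6000 ms
End-to-end = 1.0500 + 3.7000 + 5.6000 = 10.3500 ms -> 10.350 ms (3 dp)

10.350


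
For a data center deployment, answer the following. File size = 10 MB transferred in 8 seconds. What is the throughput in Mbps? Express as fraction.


Given: file = 10 MB, time = 8 s
File in Mb = 10 * 8 = 80 Mb
Throughput = 80 / 8 Mbps
Throughput = 10 Mbps

10


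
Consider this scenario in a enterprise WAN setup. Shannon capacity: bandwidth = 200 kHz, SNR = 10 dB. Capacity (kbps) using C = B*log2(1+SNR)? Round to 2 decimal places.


Given: B = 200 kHz, SNR = 10 dB
SNR linear = 10^(10/10) = 10
1 + SNR = 11
log2(11) = 3.4594316186
C = 200 * 1000 * 3.4594316186 = 691886.3237 bps
C = 691.886324 kbps -> 691.89 kbps (2 dp)

691.89


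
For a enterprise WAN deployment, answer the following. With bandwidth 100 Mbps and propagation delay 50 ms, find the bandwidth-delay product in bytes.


Given: bandwidth = 100 Mbps, delay = 50 ms
BDP in bits = 100 * 10^6 * 50 / 1000
BDP in bits = 5000000
BDP in bytes = 5000000 / 8 = 625000

625000


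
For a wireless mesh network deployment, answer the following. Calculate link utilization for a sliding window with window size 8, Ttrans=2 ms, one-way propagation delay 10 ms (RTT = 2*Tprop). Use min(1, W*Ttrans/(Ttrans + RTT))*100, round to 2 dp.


Given: W = 8, Ttrans = 2 ms, RTT = 20 ms (= 2 * Tprop, Tprop = 10 ms)
Cycle time = Ttrans + RTT = 2 + 20 = 22 ms (first packet sent until its ACK returns)
W * Ttrans = 8 * 2 = 16 ms of sending per cycle
W * Ttrans / (Ttrans + RTT) = 16 / 22 = 0.727273
U = min(1, 0.727273) = 0.727273
U% = 72.73%

72.73
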